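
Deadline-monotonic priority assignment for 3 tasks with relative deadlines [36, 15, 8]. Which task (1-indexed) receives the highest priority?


Sort tasks by relative deadline (ascending):
  Task 3: deadline = 8
  Task 2: deadline = 15
  Task 1: deadline = 36
Priority order (highest first): [3, 2, 1]
Highest priority task = 3

3


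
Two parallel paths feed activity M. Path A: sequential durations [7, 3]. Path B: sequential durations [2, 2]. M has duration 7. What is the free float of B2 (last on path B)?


ES(B2) = sum of predecessors on chain B = 2
EF(B2) = ES + duration = 2 + 2 = 4
Successor of B2 is M. ES(M) = max(sum(A), sum(B)) = max(10, 4) = 10
Free float = ES(successor) - EF(current) = 10 - 4 = 6

6


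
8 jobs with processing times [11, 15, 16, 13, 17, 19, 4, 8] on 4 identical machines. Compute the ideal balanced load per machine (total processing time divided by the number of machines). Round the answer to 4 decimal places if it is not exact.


Total processing time = 11 + 15 + 16 + 13 + 17 + 19 + 4 + 8 = 103
Number of machines = 4
Ideal balanced load = 103 / 4 = 25.75

25.75


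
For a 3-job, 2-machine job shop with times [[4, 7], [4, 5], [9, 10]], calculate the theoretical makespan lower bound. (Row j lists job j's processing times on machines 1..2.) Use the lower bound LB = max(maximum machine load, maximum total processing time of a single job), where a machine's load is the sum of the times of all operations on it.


Machine loads:
  Machine 1: 4 + 4 + 9 = 17
  Machine 2: 7 + 5 + 10 = 22
Max machine load = 22
Job totals:
  Job 1: 11
  Job 2: 9
  Job 3: 19
Max job total = 19
Lower bound = max(22, 19) = 22

22


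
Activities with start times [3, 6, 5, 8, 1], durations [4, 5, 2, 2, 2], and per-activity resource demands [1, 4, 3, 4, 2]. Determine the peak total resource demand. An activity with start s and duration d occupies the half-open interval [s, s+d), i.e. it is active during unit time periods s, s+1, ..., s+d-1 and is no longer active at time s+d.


Each activity i is active on [start_i, start_i + duration_i).
Compute total resource usage per time slot:
  t=0: active resources = [], total = 0
  t=1: active resources = [2], total = 2
  t=2: active resources = [2], total = 2
  t=3: active resources = [1], total = 1
  t=4: active resources = [1], total = 1
  t=5: active resources = [1, 3], total = 4
  t=6: active resources = [1, 4, 3], total = 8
  t=7: active resources = [4], total = 4
  t=8: active resources = [4, 4], total = 8
  t=9: active resources = [4, 4], total = 8
  t=10: active resources = [4], total = 4
Peak resource demand = 8

8


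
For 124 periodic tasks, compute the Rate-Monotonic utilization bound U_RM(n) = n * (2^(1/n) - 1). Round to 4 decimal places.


Compute 2^(1/124) = 1.0056055492
Subtract 1: 1.0056055492 - 1 = 0.0056055492
Multiply by n: 124 * 0.0056055492 = 0.6950881008
Round to 4 dp: 0.6951

0.6951


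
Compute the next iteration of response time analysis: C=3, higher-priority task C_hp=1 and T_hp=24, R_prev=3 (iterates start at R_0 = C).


R_next = C + ceil(R_prev / T_hp) * C_hp
ceil(3 / 24) = ceil(0.125) = 1
Interference = 1 * 1 = 1
R_next = 3 + 1 = 4

4


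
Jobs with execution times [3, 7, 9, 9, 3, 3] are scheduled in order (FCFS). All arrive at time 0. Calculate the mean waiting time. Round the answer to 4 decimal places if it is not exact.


FCFS order (as given): [3, 7, 9, 9, 3, 3]
Waiting times:
  Job 1: wait = 0
  Job 2: wait = 3
  Job 3: wait = 10
  Job 4: wait = 19
  Job 5: wait = 28
  Job 6: wait = 31
Sum of waiting times = 91
Average waiting time = 91/6 = 15.1667

15.1667


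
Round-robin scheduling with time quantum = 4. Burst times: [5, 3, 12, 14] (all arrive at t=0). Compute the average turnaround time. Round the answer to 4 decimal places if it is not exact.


Time quantum = 4
Execution trace:
  J1 runs 4 units, time = 4
  J2 runs 3 units, time = 7
  J3 runs 4 units, time = 11
  J4 runs 4 units, time = 15
  J1 runs 1 units, time = 16
  J3 runs 4 units, time = 20
  J4 runs 4 units, time = 24
  J3 runs 4 units, time = 28
  J4 runs 4 units, time = 32
  J4 runs 2 units, time = 34
Finish times: [16, 7, 28, 34]
Average turnaround = 85/4 = 21.25

21.25


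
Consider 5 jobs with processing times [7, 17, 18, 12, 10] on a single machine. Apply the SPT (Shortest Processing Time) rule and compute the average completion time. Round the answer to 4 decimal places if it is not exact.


Sort jobs by processing time (SPT order): [7, 10, 12, 17, 18]
Compute completion times sequentially:
  Job 1: processing = 7, completes at 7
  Job 2: processing = 10, completes at 17
  Job 3: processing = 12, completes at 29
  Job 4: processing = 17, completes at 46
  Job 5: processing = 18, completes at 64
Sum of completion times = 163
Average completion time = 163/5 = 32.6

32.6


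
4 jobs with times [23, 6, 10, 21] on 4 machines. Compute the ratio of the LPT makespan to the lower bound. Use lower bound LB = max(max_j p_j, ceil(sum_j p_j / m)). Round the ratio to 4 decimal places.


LPT order: [23, 21, 10, 6]
Machine loads after assignment: [23, 21, 10, 6]
LPT makespan = 23
Lower bound = max(max_job, ceil(total/4)) = max(23, 15) = 23
Ratio = 23 / 23 = 1.0

1.0


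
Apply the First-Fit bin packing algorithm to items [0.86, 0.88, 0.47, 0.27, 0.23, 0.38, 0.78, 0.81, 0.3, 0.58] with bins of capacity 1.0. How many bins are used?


Place items sequentially using First-Fit:
  Item 0.86 -> new Bin 1
  Item 0.88 -> new Bin 2
  Item 0.47 -> new Bin 3
  Item 0.27 -> Bin 3 (now 0.74)
  Item 0.23 -> Bin 3 (now 0.97)
  Item 0.38 -> new Bin 4
  Item 0.78 -> new Bin 5
  Item 0.81 -> new Bin 6
  Item 0.3 -> Bin 4 (now 0.68)
  Item 0.58 -> new Bin 7
Total bins used = 7

7


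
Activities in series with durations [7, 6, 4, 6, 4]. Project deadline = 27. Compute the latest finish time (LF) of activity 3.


LF(activity 3) = deadline - sum of successor durations
Successors: activities 4 through 5 with durations [6, 4]
Sum of successor durations = 10
LF = 27 - 10 = 17

17


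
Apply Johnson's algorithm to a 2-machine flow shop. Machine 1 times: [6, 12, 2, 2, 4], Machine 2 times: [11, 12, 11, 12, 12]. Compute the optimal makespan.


Apply Johnson's rule:
  Group 1 (a <= b): [(3, 2, 11), (4, 2, 12), (5, 4, 12), (1, 6, 11), (2, 12, 12)]
  Group 2 (a > b): []
Optimal job order: [3, 4, 5, 1, 2]
Schedule:
  Job 3: M1 done at 2, M2 done at 13
  Job 4: M1 done at 4, M2 done at 25
  Job 5: M1 done at 8, M2 done at 37
  Job 1: M1 done at 14, M2 done at 48
  Job 2: M1 done at 26, M2 done at 60
Makespan = 60

60


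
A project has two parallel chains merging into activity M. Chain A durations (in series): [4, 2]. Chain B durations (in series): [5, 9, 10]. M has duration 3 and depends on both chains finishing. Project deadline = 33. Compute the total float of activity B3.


Forward pass: ES(B3) = sum of predecessors on chain B = 14
EF = ES + duration = 14 + 10 = 24
Backward pass: LF(M) = deadline = 33; LS(M) = 33 - 3 = 30
LF(B3) = LS(M) - sum(successors on chain B) = 30 - 0 = 30
LS = LF - duration = 30 - 10 = 20
Total float = LS - ES = 20 - 14 = 6

6


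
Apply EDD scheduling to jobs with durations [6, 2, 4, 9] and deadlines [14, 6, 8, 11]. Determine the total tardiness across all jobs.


Sort by due date (EDD order): [(2, 6), (4, 8), (9, 11), (6, 14)]
Compute completion times and tardiness:
  Job 1: p=2, d=6, C=2, tardiness=max(0,2-6)=0
  Job 2: p=4, d=8, C=6, tardiness=max(0,6-8)=0
  Job 3: p=9, d=11, C=15, tardiness=max(0,15-11)=4
  Job 4: p=6, d=14, C=21, tardiness=max(0,21-14)=7
Total tardiness = 11

11


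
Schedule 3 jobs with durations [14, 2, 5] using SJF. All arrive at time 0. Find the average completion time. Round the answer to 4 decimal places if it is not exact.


SJF order (ascending): [2, 5, 14]
Completion times:
  Job 1: burst=2, C=2
  Job 2: burst=5, C=7
  Job 3: burst=14, C=21
Average completion = 30/3 = 10.0

10.0


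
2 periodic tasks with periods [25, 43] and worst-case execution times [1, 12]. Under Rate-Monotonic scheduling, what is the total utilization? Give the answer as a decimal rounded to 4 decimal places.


Compute individual utilizations (exact fractions):
  Task 1: C/T = 1/25 (approx. 0.04)
  Task 2: C/T = 12/43 (approx. 0.2791)
Total utilization U = 1/25 + 12/43 = 343/1075
Rounded to 4 decimal places: U = 0.3191
RM (Liu & Layland) bound for 2 tasks = 0.828427; compare with U = 343/1075 (approx. 0.319070)
U <= bound, so schedulable by RM sufficient condition.

0.3191


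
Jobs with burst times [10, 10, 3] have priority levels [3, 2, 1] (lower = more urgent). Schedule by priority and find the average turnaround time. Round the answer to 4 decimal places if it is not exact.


Sort by priority (ascending = highest first):
Order: [(1, 3), (2, 10), (3, 10)]
Completion times:
  Priority 1, burst=3, C=3
  Priority 2, burst=10, C=13
  Priority 3, burst=10, C=23
Average turnaround = 39/3 = 13.0

13.0


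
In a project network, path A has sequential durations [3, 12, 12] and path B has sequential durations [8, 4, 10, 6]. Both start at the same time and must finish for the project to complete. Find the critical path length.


Path A total = 3 + 12 + 12 = 27
Path B total = 8 + 4 + 10 + 6 = 28
Critical path = longest path = max(27, 28) = 28

28


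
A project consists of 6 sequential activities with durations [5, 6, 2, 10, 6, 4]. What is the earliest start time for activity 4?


Activity 4 starts after activities 1 through 3 complete.
Predecessor durations: [5, 6, 2]
ES = 5 + 6 + 2 = 13

13


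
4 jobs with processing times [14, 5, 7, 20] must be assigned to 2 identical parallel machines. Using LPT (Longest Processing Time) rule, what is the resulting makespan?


Sort jobs in decreasing order (LPT): [20, 14, 7, 5]
Assign each job to the least loaded machine:
  Machine 1: jobs [20, 5], load = 25
  Machine 2: jobs [14, 7], load = 21
Makespan = max load = 25

25


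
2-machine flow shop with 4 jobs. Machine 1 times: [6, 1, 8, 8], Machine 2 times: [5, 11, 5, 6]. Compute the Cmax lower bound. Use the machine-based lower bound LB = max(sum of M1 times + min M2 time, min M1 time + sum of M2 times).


LB1 = sum(M1 times) + min(M2 times) = 23 + 5 = 28
LB2 = min(M1 times) + sum(M2 times) = 1 + 27 = 28
Lower bound = max(LB1, LB2) = max(28, 28) = 28

28


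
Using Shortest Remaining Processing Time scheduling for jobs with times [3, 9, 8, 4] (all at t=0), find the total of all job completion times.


Since all jobs arrive at t=0, SRPT equals SPT ordering.
SPT order: [3, 4, 8, 9]
Completion times:
  Job 1: p=3, C=3
  Job 2: p=4, C=7
  Job 3: p=8, C=15
  Job 4: p=9, C=24
Total completion time = 3 + 7 + 15 + 24 = 49

49


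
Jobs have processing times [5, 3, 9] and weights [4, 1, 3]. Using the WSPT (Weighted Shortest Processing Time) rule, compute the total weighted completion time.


Compute p/w ratios and sort ascending (WSPT): [(5, 4), (3, 1), (9, 3)]
Compute weighted completion times:
  Job (p=5,w=4): C=5, w*C=4*5=20
  Job (p=3,w=1): C=8, w*C=1*8=8
  Job (p=9,w=3): C=17, w*C=3*17=51
Total weighted completion time = 79

79


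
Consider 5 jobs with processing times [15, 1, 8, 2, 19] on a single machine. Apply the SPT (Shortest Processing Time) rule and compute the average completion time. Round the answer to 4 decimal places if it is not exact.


Sort jobs by processing time (SPT order): [1, 2, 8, 15, 19]
Compute completion times sequentially:
  Job 1: processing = 1, completes at 1
  Job 2: processing = 2, completes at 3
  Job 3: processing = 8, completes at 11
  Job 4: processing = 15, completes at 26
  Job 5: processing = 19, completes at 45
Sum of completion times = 86
Average completion time = 86/5 = 17.2

17.2


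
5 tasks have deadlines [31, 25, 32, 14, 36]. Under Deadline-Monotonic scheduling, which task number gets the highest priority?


Sort tasks by relative deadline (ascending):
  Task 4: deadline = 14
  Task 2: deadline = 25
  Task 1: deadline = 31
  Task 3: deadline = 32
  Task 5: deadline = 36
Priority order (highest first): [4, 2, 1, 3, 5]
Highest priority task = 4

4


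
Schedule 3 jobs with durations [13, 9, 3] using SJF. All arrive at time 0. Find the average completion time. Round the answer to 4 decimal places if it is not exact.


SJF order (ascending): [3, 9, 13]
Completion times:
  Job 1: burst=3, C=3
  Job 2: burst=9, C=12
  Job 3: burst=13, C=25
Average completion = 40/3 = 13.3333

13.3333


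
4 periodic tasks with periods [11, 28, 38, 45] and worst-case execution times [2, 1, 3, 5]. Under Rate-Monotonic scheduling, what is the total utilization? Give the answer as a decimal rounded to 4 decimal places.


Compute individual utilizations (exact fractions):
  Task 1: C/T = 2/11 (approx. 0.1818)
  Task 2: C/T = 1/28 (approx. 0.0357)
  Task 3: C/T = 3/38 (approx. 0.0789)
  Task 4: C/T = 5/45 = 1/9 (approx. 0.1111)
Total utilization U = 2/11 + 1/28 + 3/38 + 1/9 = 21467/52668
Rounded to 4 decimal places: U = 0.4076
RM (Liu & Layland) bound for 4 tasks = 0.756828; compare with U = 21467/52668 (approx. 0.407591)
U <= bound, so schedulable by RM sufficient condition.

0.4076


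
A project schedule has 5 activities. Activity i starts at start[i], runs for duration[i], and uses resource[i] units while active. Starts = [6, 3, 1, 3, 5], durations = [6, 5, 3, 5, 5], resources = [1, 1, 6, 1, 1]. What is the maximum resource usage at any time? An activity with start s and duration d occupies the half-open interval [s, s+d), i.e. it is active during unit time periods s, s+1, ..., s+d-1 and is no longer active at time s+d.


Each activity i is active on [start_i, start_i + duration_i).
Compute total resource usage per time slot:
  t=0: active resources = [], total = 0
  t=1: active resources = [6], total = 6
  t=2: active resources = [6], total = 6
  t=3: active resources = [1, 6, 1], total = 8
  t=4: active resources = [1, 1], total = 2
  t=5: active resources = [1, 1, 1], total = 3
  t=6: active resources = [1, 1, 1, 1], total = 4
  t=7: active resources = [1, 1, 1, 1], total = 4
  t=8: active resources = [1, 1], total = 2
  t=9: active resources = [1, 1], total = 2
  t=10: active resources = [1], total = 1
  t=11: active resources = [1], total = 1
Peak resource demand = 8

8


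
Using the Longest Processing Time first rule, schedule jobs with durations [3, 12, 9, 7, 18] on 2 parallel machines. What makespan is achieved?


Sort jobs in decreasing order (LPT): [18, 12, 9, 7, 3]
Assign each job to the least loaded machine:
  Machine 1: jobs [18, 7], load = 25
  Machine 2: jobs [12, 9, 3], load = 24
Makespan = max load = 25

25


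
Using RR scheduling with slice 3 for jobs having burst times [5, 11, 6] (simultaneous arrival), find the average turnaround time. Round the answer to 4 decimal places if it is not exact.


Time quantum = 3
Execution trace:
  J1 runs 3 units, time = 3
  J2 runs 3 units, time = 6
  J3 runs 3 units, time = 9
  J1 runs 2 units, time = 11
  J2 runs 3 units, time = 14
  J3 runs 3 units, time = 17
  J2 runs 3 units, time = 20
  J2 runs 2 units, time = 22
Finish times: [11, 22, 17]
Average turnaround = 50/3 = 16.6667

16.6667


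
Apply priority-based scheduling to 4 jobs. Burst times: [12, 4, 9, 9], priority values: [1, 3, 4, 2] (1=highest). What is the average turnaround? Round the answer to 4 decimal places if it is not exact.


Sort by priority (ascending = highest first):
Order: [(1, 12), (2, 9), (3, 4), (4, 9)]
Completion times:
  Priority 1, burst=12, C=12
  Priority 2, burst=9, C=21
  Priority 3, burst=4, C=25
  Priority 4, burst=9, C=34
Average turnaround = 92/4 = 23.0

23.0


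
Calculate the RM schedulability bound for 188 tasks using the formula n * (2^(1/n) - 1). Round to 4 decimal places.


Compute 2^(1/188) = 1.0036937583
Subtract 1: 1.0036937583 - 1 = 0.0036937583
Multiply by n: 188 * 0.0036937583 = 0.6944265604
Round to 4 dp: 0.6944

0.6944


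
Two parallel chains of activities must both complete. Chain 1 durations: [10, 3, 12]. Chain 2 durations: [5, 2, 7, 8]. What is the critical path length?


Path A total = 10 + 3 + 12 = 25
Path B total = 5 + 2 + 7 + 8 = 22
Critical path = longest path = max(25, 22) = 25

25


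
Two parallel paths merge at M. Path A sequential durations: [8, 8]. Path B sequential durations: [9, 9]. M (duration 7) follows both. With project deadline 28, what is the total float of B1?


Forward pass: ES(B1) = sum of predecessors on chain B = 0
EF = ES + duration = 0 + 9 = 9
Backward pass: LF(M) = deadline = 28; LS(M) = 28 - 7 = 21
LF(B1) = LS(M) - sum(successors on chain B) = 21 - 9 = 12
LS = LF - duration = 12 - 9 = 3
Total float = LS - ES = 3 - 0 = 3

3


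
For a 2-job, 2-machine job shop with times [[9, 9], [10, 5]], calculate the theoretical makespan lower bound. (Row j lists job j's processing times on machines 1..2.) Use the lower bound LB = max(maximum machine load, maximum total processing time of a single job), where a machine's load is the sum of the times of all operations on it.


Machine loads:
  Machine 1: 9 + 10 = 19
  Machine 2: 9 + 5 = 14
Max machine load = 19
Job totals:
  Job 1: 18
  Job 2: 15
Max job total = 18
Lower bound = max(19, 18) = 19

19


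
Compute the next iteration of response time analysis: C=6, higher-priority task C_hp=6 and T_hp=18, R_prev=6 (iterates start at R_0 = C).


R_next = C + ceil(R_prev / T_hp) * C_hp
ceil(6 / 18) = ceil(0.3333) = 1
Interference = 1 * 6 = 6
R_next = 6 + 6 = 12

12


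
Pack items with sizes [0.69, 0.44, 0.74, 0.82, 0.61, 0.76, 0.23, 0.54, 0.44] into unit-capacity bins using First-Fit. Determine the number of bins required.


Place items sequentially using First-Fit:
  Item 0.69 -> new Bin 1
  Item 0.44 -> new Bin 2
  Item 0.74 -> new Bin 3
  Item 0.82 -> new Bin 4
  Item 0.61 -> new Bin 5
  Item 0.76 -> new Bin 6
  Item 0.23 -> Bin 1 (now 0.92)
  Item 0.54 -> Bin 2 (now 0.98)
  Item 0.44 -> new Bin 7
Total bins used = 7

7


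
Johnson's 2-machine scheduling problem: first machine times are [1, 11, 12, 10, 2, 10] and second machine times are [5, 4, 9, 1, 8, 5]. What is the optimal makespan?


Apply Johnson's rule:
  Group 1 (a <= b): [(1, 1, 5), (5, 2, 8)]
  Group 2 (a > b): [(3, 12, 9), (6, 10, 5), (2, 11, 4), (4, 10, 1)]
Optimal job order: [1, 5, 3, 6, 2, 4]
Schedule:
  Job 1: M1 done at 1, M2 done at 6
  Job 5: M1 done at 3, M2 done at 14
  Job 3: M1 done at 15, M2 done at 24
  Job 6: M1 done at 25, M2 done at 30
  Job 2: M1 done at 36, M2 done at 40
  Job 4: M1 done at 46, M2 done at 47
Makespan = 47

47


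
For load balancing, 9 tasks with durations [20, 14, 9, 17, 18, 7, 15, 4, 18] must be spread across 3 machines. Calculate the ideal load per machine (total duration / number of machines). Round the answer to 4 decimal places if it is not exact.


Total processing time = 20 + 14 + 9 + 17 + 18 + 7 + 15 + 4 + 18 = 122
Number of machines = 3
Ideal balanced load = 122 / 3 = 40.6667

40.6667


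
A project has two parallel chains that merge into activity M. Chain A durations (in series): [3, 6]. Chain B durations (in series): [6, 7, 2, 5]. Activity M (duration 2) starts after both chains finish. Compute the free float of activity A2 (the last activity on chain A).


ES(A2) = sum of predecessors on chain A = 3
EF(A2) = ES + duration = 3 + 6 = 9
Successor of A2 is M. ES(M) = max(sum(A), sum(B)) = max(9, 20) = 20
Free float = ES(successor) - EF(current) = 20 - 9 = 11

11


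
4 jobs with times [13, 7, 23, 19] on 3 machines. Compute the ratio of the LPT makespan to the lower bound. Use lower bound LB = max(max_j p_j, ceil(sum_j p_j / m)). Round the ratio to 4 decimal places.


LPT order: [23, 19, 13, 7]
Machine loads after assignment: [23, 19, 20]
LPT makespan = 23
Lower bound = max(max_job, ceil(total/3)) = max(23, 21) = 23
Ratio = 23 / 23 = 1.0

1.0


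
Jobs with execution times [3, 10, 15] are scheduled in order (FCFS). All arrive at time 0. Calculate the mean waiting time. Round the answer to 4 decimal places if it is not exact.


FCFS order (as given): [3, 10, 15]
Waiting times:
  Job 1: wait = 0
  Job 2: wait = 3
  Job 3: wait = 13
Sum of waiting times = 16
Average waiting time = 16/3 = 5.3333

5.3333


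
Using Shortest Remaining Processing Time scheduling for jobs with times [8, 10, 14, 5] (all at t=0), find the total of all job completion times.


Since all jobs arrive at t=0, SRPT equals SPT ordering.
SPT order: [5, 8, 10, 14]
Completion times:
  Job 1: p=5, C=5
  Job 2: p=8, C=13
  Job 3: p=10, C=23
  Job 4: p=14, C=37
Total completion time = 5 + 13 + 23 + 37 = 78

78


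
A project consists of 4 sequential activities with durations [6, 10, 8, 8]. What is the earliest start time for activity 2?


Activity 2 starts after activities 1 through 1 complete.
Predecessor durations: [6]
ES = 6 = 6

6


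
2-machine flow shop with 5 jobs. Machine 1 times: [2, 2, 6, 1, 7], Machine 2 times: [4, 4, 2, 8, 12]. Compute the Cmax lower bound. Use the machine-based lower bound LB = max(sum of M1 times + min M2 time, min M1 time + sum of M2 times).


LB1 = sum(M1 times) + min(M2 times) = 18 + 2 = 20
LB2 = min(M1 times) + sum(M2 times) = 1 + 30 = 31
Lower bound = max(LB1, LB2) = max(20, 31) = 31

31


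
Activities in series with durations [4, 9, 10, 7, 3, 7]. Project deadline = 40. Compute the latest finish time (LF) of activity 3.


LF(activity 3) = deadline - sum of successor durations
Successors: activities 4 through 6 with durations [7, 3, 7]
Sum of successor durations = 17
LF = 40 - 17 = 23

23


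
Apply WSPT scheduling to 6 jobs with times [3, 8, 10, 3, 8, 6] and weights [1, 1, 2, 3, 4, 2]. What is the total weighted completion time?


Compute p/w ratios and sort ascending (WSPT): [(3, 3), (8, 4), (3, 1), (6, 2), (10, 2), (8, 1)]
Compute weighted completion times:
  Job (p=3,w=3): C=3, w*C=3*3=9
  Job (p=8,w=4): C=11, w*C=4*11=44
  Job (p=3,w=1): C=14, w*C=1*14=14
  Job (p=6,w=2): C=20, w*C=2*20=40
  Job (p=10,w=2): C=30, w*C=2*30=60
  Job (p=8,w=1): C=38, w*C=1*38=38
Total weighted completion time = 205

205


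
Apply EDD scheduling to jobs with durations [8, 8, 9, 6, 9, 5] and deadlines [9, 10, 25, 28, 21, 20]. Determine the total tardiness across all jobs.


Sort by due date (EDD order): [(8, 9), (8, 10), (5, 20), (9, 21), (9, 25), (6, 28)]
Compute completion times and tardiness:
  Job 1: p=8, d=9, C=8, tardiness=max(0,8-9)=0
  Job 2: p=8, d=10, C=16, tardiness=max(0,16-10)=6
  Job 3: p=5, d=20, C=21, tardiness=max(0,21-20)=1
  Job 4: p=9, d=21, C=30, tardiness=max(0,30-21)=9
  Job 5: p=9, d=25, C=39, tardiness=max(0,39-25)=14
  Job 6: p=6, d=28, C=45, tardiness=max(0,45-28)=17
Total tardiness = 47

47


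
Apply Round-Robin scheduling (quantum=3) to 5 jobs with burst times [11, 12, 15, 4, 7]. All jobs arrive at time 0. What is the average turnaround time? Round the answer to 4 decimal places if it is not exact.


Time quantum = 3
Execution trace:
  J1 runs 3 units, time = 3
  J2 runs 3 units, time = 6
  J3 runs 3 units, time = 9
  J4 runs 3 units, time = 12
  J5 runs 3 units, time = 15
  J1 runs 3 units, time = 18
  J2 runs 3 units, time = 21
  J3 runs 3 units, time = 24
  J4 runs 1 units, time = 25
  J5 runs 3 units, time = 28
  J1 runs 3 units, time = 31
  J2 runs 3 units, time = 34
  J3 runs 3 units, time = 37
  J5 runs 1 units, time = 38
  J1 runs 2 units, time = 40
  J2 runs 3 units, time = 43
  J3 runs 3 units, time = 46
  J3 runs 3 units, time = 49
Finish times: [40, 43, 49, 25, 38]
Average turnaround = 195/5 = 39.0

39.0


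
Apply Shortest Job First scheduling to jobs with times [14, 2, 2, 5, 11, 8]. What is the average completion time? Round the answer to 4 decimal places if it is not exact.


SJF order (ascending): [2, 2, 5, 8, 11, 14]
Completion times:
  Job 1: burst=2, C=2
  Job 2: burst=2, C=4
  Job 3: burst=5, C=9
  Job 4: burst=8, C=17
  Job 5: burst=11, C=28
  Job 6: burst=14, C=42
Average completion = 102/6 = 17.0

17.0


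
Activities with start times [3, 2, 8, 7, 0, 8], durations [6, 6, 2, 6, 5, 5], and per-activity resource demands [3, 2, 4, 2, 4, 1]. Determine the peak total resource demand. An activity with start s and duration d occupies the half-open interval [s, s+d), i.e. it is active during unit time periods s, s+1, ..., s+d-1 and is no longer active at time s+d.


Each activity i is active on [start_i, start_i + duration_i).
Compute total resource usage per time slot:
  t=0: active resources = [4], total = 4
  t=1: active resources = [4], total = 4
  t=2: active resources = [2, 4], total = 6
  t=3: active resources = [3, 2, 4], total = 9
  t=4: active resources = [3, 2, 4], total = 9
  t=5: active resources = [3, 2], total = 5
  t=6: active resources = [3, 2], total = 5
  t=7: active resources = [3, 2, 2], total = 7
  t=8: active resources = [3, 4, 2, 1], total = 10
  t=9: active resources = [4, 2, 1], total = 7
  t=10: active resources = [2, 1], total = 3
  t=11: active resources = [2, 1], total = 3
  t=12: active resources = [2, 1], total = 3
Peak resource demand = 10

10


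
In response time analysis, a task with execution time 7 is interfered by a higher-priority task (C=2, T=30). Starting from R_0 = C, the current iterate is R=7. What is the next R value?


R_next = C + ceil(R_prev / T_hp) * C_hp
ceil(7 / 30) = ceil(0.2333) = 1
Interference = 1 * 2 = 2
R_next = 7 + 2 = 9

9


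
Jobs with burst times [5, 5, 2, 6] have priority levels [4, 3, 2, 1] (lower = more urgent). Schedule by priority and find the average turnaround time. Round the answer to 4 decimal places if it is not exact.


Sort by priority (ascending = highest first):
Order: [(1, 6), (2, 2), (3, 5), (4, 5)]
Completion times:
  Priority 1, burst=6, C=6
  Priority 2, burst=2, C=8
  Priority 3, burst=5, C=13
  Priority 4, burst=5, C=18
Average turnaround = 45/4 = 11.25

11.25


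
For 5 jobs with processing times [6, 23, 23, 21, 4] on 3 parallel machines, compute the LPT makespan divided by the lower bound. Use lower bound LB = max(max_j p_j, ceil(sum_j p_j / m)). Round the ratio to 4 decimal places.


LPT order: [23, 23, 21, 6, 4]
Machine loads after assignment: [27, 23, 27]
LPT makespan = 27
Lower bound = max(max_job, ceil(total/3)) = max(23, 26) = 26
Ratio = 27 / 26 = 1.0385

1.0385


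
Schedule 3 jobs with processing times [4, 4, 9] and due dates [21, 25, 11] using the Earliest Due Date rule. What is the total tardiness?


Sort by due date (EDD order): [(9, 11), (4, 21), (4, 25)]
Compute completion times and tardiness:
  Job 1: p=9, d=11, C=9, tardiness=max(0,9-11)=0
  Job 2: p=4, d=21, C=13, tardiness=max(0,13-21)=0
  Job 3: p=4, d=25, C=17, tardiness=max(0,17-25)=0
Total tardiness = 0

0


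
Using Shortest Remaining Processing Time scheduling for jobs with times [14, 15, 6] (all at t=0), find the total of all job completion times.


Since all jobs arrive at t=0, SRPT equals SPT ordering.
SPT order: [6, 14, 15]
Completion times:
  Job 1: p=6, C=6
  Job 2: p=14, C=20
  Job 3: p=15, C=35
Total completion time = 6 + 20 + 35 = 61

61


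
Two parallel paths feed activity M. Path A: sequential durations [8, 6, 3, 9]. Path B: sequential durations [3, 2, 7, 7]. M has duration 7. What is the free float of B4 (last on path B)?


ES(B4) = sum of predecessors on chain B = 12
EF(B4) = ES + duration = 12 + 7 = 19
Successor of B4 is M. ES(M) = max(sum(A), sum(B)) = max(26, 19) = 26
Free float = ES(successor) - EF(current) = 26 - 19 = 7

7


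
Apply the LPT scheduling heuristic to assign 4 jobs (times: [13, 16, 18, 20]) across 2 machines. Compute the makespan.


Sort jobs in decreasing order (LPT): [20, 18, 16, 13]
Assign each job to the least loaded machine:
  Machine 1: jobs [20, 13], load = 33
  Machine 2: jobs [18, 16], load = 34
Makespan = max load = 34

34


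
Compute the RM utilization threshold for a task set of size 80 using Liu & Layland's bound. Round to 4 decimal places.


Compute 2^(1/80) = 1.0087019838
Subtract 1: 1.0087019838 - 1 = 0.0087019838
Multiply by n: 80 * 0.0087019838 = 0.6961587040
Round to 4 dp: 0.6962

0.6962


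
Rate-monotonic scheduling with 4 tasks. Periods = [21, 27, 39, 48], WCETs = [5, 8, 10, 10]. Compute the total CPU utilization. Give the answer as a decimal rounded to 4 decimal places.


Compute individual utilizations (exact fractions):
  Task 1: C/T = 5/21 (approx. 0.2381)
  Task 2: C/T = 8/27 (approx. 0.2963)
  Task 3: C/T = 10/39 (approx. 0.2564)
  Task 4: C/T = 10/48 = 5/24 (approx. 0.2083)
Total utilization U = 5/21 + 8/27 + 10/39 + 5/24 = 19639/19656
Rounded to 4 decimal places: U = 0.9991
RM (Liu & Layland) bound for 4 tasks = 0.756828; compare with U = 19639/19656 (approx. 0.999135)
bound < U <= 1, so the RM sufficient condition is not met (inconclusive; an exact test such as response-time analysis is needed).

0.9991


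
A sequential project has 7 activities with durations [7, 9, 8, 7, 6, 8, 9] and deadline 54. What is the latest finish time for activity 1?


LF(activity 1) = deadline - sum of successor durations
Successors: activities 2 through 7 with durations [9, 8, 7, 6, 8, 9]
Sum of successor durations = 47
LF = 54 - 47 = 7

7


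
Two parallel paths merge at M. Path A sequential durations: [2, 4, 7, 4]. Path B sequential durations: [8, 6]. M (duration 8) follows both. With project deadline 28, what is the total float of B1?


Forward pass: ES(B1) = sum of predecessors on chain B = 0
EF = ES + duration = 0 + 8 = 8
Backward pass: LF(M) = deadline = 28; LS(M) = 28 - 8 = 20
LF(B1) = LS(M) - sum(successors on chain B) = 20 - 6 = 14
LS = LF - duration = 14 - 8 = 6
Total float = LS - ES = 6 - 0 = 6

6


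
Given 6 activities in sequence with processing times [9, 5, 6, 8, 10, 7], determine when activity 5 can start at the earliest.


Activity 5 starts after activities 1 through 4 complete.
Predecessor durations: [9, 5, 6, 8]
ES = 9 + 5 + 6 + 8 = 28

28


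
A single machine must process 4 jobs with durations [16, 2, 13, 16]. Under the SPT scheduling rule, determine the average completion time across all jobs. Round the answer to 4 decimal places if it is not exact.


Sort jobs by processing time (SPT order): [2, 13, 16, 16]
Compute completion times sequentially:
  Job 1: processing = 2, completes at 2
  Job 2: processing = 13, completes at 15
  Job 3: processing = 16, completes at 31
  Job 4: processing = 16, completes at 47
Sum of completion times = 95
Average completion time = 95/4 = 23.75

23.75


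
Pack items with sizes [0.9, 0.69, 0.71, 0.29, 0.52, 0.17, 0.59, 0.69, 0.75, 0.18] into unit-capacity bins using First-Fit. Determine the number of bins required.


Place items sequentially using First-Fit:
  Item 0.9 -> new Bin 1
  Item 0.69 -> new Bin 2
  Item 0.71 -> new Bin 3
  Item 0.29 -> Bin 2 (now 0.98)
  Item 0.52 -> new Bin 4
  Item 0.17 -> Bin 3 (now 0.88)
  Item 0.59 -> new Bin 5
  Item 0.69 -> new Bin 6
  Item 0.75 -> new Bin 7
  Item 0.18 -> Bin 4 (now 0.7)
Total bins used = 7

7


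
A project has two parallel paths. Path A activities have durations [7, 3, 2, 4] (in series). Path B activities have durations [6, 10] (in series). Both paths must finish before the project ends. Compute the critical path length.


Path A total = 7 + 3 + 2 + 4 = 16
Path B total = 6 + 10 = 16
Critical path = longest path = max(16, 16) = 16

16


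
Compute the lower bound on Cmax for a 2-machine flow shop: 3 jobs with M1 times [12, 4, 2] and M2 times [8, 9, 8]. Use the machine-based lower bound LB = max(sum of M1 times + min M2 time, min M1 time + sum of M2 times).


LB1 = sum(M1 times) + min(M2 times) = 18 + 8 = 26
LB2 = min(M1 times) + sum(M2 times) = 2 + 25 = 27
Lower bound = max(LB1, LB2) = max(26, 27) = 27

27


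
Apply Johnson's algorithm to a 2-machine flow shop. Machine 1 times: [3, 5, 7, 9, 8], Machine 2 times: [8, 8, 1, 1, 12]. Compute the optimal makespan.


Apply Johnson's rule:
  Group 1 (a <= b): [(1, 3, 8), (2, 5, 8), (5, 8, 12)]
  Group 2 (a > b): [(3, 7, 1), (4, 9, 1)]
Optimal job order: [1, 2, 5, 3, 4]
Schedule:
  Job 1: M1 done at 3, M2 done at 11
  Job 2: M1 done at 8, M2 done at 19
  Job 5: M1 done at 16, M2 done at 31
  Job 3: M1 done at 23, M2 done at 32
  Job 4: M1 done at 32, M2 done at 33
Makespan = 33

33


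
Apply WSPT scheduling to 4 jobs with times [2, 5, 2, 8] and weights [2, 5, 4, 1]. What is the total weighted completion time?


Compute p/w ratios and sort ascending (WSPT): [(2, 4), (2, 2), (5, 5), (8, 1)]
Compute weighted completion times:
  Job (p=2,w=4): C=2, w*C=4*2=8
  Job (p=2,w=2): C=4, w*C=2*4=8
  Job (p=5,w=5): C=9, w*C=5*9=45
  Job (p=8,w=1): C=17, w*C=1*17=17
Total weighted completion time = 78

78


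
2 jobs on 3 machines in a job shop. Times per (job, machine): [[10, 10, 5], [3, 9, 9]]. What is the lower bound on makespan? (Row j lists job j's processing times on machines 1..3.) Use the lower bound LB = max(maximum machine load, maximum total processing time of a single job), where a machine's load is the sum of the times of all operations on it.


Machine loads:
  Machine 1: 10 + 3 = 13
  Machine 2: 10 + 9 = 19
  Machine 3: 5 + 9 = 14
Max machine load = 19
Job totals:
  Job 1: 25
  Job 2: 21
Max job total = 25
Lower bound = max(19, 25) = 25

25


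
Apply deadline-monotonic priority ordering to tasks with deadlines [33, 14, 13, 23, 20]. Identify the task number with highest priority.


Sort tasks by relative deadline (ascending):
  Task 3: deadline = 13
  Task 2: deadline = 14
  Task 5: deadline = 20
  Task 4: deadline = 23
  Task 1: deadline = 33
Priority order (highest first): [3, 2, 5, 4, 1]
Highest priority task = 3

3


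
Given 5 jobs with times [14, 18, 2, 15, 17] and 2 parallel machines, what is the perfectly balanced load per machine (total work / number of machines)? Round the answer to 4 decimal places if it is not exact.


Total processing time = 14 + 18 + 2 + 15 + 17 = 66
Number of machines = 2
Ideal balanced load = 66 / 2 = 33.0

33.0


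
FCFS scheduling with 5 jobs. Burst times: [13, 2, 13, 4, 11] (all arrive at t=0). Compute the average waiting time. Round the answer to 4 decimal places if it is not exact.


FCFS order (as given): [13, 2, 13, 4, 11]
Waiting times:
  Job 1: wait = 0
  Job 2: wait = 13
  Job 3: wait = 15
  Job 4: wait = 28
  Job 5: wait = 32
Sum of waiting times = 88
Average waiting time = 88/5 = 17.6

17.6


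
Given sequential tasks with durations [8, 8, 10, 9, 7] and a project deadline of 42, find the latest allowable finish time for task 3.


LF(activity 3) = deadline - sum of successor durations
Successors: activities 4 through 5 with durations [9, 7]
Sum of successor durations = 16
LF = 42 - 16 = 26

26


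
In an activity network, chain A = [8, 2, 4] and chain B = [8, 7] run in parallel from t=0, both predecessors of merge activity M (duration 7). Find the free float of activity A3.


ES(A3) = sum of predecessors on chain A = 10
EF(A3) = ES + duration = 10 + 4 = 14
Successor of A3 is M. ES(M) = max(sum(A), sum(B)) = max(14, 15) = 15
Free float = ES(successor) - EF(current) = 15 - 14 = 1

1


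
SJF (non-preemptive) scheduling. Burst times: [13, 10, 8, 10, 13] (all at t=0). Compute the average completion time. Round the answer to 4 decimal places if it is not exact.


SJF order (ascending): [8, 10, 10, 13, 13]
Completion times:
  Job 1: burst=8, C=8
  Job 2: burst=10, C=18
  Job 3: burst=10, C=28
  Job 4: burst=13, C=41
  Job 5: burst=13, C=54
Average completion = 149/5 = 29.8

29.8


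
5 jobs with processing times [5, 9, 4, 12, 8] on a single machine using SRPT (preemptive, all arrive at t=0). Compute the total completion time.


Since all jobs arrive at t=0, SRPT equals SPT ordering.
SPT order: [4, 5, 8, 9, 12]
Completion times:
  Job 1: p=4, C=4
  Job 2: p=5, C=9
  Job 3: p=8, C=17
  Job 4: p=9, C=26
  Job 5: p=12, C=38
Total completion time = 4 + 9 + 17 + 26 + 38 = 94

94


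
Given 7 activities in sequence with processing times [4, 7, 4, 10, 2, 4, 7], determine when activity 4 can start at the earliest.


Activity 4 starts after activities 1 through 3 complete.
Predecessor durations: [4, 7, 4]
ES = 4 + 7 + 4 = 15

15


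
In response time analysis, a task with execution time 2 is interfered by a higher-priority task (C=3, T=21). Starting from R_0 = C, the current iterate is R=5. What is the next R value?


R_next = C + ceil(R_prev / T_hp) * C_hp
ceil(5 / 21) = ceil(0.2381) = 1
Interference = 1 * 3 = 3
R_next = 2 + 3 = 5
R_next = R_prev, so the iteration has converged (response time = 5).

5


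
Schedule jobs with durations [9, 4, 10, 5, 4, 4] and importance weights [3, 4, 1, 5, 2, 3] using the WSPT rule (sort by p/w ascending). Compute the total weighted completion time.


Compute p/w ratios and sort ascending (WSPT): [(4, 4), (5, 5), (4, 3), (4, 2), (9, 3), (10, 1)]
Compute weighted completion times:
  Job (p=4,w=4): C=4, w*C=4*4=16
  Job (p=5,w=5): C=9, w*C=5*9=45
  Job (p=4,w=3): C=13, w*C=3*13=39
  Job (p=4,w=2): C=17, w*C=2*17=34
  Job (p=9,w=3): C=26, w*C=3*26=78
  Job (p=10,w=1): C=36, w*C=1*36=36
Total weighted completion time = 248

248


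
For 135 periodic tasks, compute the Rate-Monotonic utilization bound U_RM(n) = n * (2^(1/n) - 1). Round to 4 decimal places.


Compute 2^(1/135) = 1.0051476273
Subtract 1: 1.0051476273 - 1 = 0.0051476273
Multiply by n: 135 * 0.0051476273 = 0.6949296855
Round to 4 dp: 0.6949

0.6949


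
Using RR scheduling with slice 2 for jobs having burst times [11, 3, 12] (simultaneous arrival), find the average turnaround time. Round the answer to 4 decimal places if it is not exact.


Time quantum = 2
Execution trace:
  J1 runs 2 units, time = 2
  J2 runs 2 units, time = 4
  J3 runs 2 units, time = 6
  J1 runs 2 units, time = 8
  J2 runs 1 units, time = 9
  J3 runs 2 units, time = 11
  J1 runs 2 units, time = 13
  J3 runs 2 units, time = 15
  J1 runs 2 units, time = 17
  J3 runs 2 units, time = 19
  J1 runs 2 units, time = 21
  J3 runs 2 units, time = 23
  J1 runs 1 units, time = 24
  J3 runs 2 units, time = 26
Finish times: [24, 9, 26]
Average turnaround = 59/3 = 19.6667

19.6667


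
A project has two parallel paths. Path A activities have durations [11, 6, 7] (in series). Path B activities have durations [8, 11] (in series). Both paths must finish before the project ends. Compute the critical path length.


Path A total = 11 + 6 + 7 = 24
Path B total = 8 + 11 = 19
Critical path = longest path = max(24, 19) = 24

24


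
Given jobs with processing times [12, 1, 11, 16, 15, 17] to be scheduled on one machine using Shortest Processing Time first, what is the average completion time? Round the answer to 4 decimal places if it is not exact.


Sort jobs by processing time (SPT order): [1, 11, 12, 15, 16, 17]
Compute completion times sequentially:
  Job 1: processing = 1, completes at 1
  Job 2: processing = 11, completes at 12
  Job 3: processing = 12, completes at 24
  Job 4: processing = 15, completes at 39
  Job 5: processing = 16, completes at 55
  Job 6: processing = 17, completes at 72
Sum of completion times = 203
Average completion time = 203/6 = 33.8333

33.8333


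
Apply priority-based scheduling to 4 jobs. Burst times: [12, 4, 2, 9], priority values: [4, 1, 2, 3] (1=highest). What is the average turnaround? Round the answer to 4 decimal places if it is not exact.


Sort by priority (ascending = highest first):
Order: [(1, 4), (2, 2), (3, 9), (4, 12)]
Completion times:
  Priority 1, burst=4, C=4
  Priority 2, burst=2, C=6
  Priority 3, burst=9, C=15
  Priority 4, burst=12, C=27
Average turnaround = 52/4 = 13.0

13.0


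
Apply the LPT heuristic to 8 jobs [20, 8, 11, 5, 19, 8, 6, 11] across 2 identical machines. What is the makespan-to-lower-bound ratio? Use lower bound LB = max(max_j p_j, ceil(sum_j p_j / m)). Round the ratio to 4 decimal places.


LPT order: [20, 19, 11, 11, 8, 8, 6, 5]
Machine loads after assignment: [44, 44]
LPT makespan = 44
Lower bound = max(max_job, ceil(total/2)) = max(20, 44) = 44
Ratio = 44 / 44 = 1.0

1.0


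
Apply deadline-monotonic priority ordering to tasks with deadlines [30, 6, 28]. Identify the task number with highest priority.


Sort tasks by relative deadline (ascending):
  Task 2: deadline = 6
  Task 3: deadline = 28
  Task 1: deadline = 30
Priority order (highest first): [2, 3, 1]
Highest priority task = 2

2
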